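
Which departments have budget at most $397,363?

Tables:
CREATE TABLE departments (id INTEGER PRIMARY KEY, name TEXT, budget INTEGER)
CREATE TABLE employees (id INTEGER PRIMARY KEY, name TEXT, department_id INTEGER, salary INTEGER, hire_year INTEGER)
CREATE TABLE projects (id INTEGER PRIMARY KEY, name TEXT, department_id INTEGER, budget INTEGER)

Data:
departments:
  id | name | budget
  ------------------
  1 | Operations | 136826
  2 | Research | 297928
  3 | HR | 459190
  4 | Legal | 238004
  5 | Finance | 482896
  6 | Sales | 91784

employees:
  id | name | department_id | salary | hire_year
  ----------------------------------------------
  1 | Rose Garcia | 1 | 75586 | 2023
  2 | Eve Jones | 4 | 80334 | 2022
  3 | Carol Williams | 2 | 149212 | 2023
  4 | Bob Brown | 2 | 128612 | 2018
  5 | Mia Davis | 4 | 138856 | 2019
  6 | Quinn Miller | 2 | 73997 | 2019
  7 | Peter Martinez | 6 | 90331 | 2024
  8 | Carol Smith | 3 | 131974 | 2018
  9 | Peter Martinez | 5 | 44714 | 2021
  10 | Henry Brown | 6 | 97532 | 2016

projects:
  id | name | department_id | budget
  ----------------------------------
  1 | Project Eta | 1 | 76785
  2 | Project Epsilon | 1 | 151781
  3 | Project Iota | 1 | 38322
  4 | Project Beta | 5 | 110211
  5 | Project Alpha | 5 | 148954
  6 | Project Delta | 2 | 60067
SELECT name, budget FROM departments WHERE budget <= 397363

Execution result:
name | budget
Operations | 136826
Research | 297928
Legal | 238004
Sales | 91784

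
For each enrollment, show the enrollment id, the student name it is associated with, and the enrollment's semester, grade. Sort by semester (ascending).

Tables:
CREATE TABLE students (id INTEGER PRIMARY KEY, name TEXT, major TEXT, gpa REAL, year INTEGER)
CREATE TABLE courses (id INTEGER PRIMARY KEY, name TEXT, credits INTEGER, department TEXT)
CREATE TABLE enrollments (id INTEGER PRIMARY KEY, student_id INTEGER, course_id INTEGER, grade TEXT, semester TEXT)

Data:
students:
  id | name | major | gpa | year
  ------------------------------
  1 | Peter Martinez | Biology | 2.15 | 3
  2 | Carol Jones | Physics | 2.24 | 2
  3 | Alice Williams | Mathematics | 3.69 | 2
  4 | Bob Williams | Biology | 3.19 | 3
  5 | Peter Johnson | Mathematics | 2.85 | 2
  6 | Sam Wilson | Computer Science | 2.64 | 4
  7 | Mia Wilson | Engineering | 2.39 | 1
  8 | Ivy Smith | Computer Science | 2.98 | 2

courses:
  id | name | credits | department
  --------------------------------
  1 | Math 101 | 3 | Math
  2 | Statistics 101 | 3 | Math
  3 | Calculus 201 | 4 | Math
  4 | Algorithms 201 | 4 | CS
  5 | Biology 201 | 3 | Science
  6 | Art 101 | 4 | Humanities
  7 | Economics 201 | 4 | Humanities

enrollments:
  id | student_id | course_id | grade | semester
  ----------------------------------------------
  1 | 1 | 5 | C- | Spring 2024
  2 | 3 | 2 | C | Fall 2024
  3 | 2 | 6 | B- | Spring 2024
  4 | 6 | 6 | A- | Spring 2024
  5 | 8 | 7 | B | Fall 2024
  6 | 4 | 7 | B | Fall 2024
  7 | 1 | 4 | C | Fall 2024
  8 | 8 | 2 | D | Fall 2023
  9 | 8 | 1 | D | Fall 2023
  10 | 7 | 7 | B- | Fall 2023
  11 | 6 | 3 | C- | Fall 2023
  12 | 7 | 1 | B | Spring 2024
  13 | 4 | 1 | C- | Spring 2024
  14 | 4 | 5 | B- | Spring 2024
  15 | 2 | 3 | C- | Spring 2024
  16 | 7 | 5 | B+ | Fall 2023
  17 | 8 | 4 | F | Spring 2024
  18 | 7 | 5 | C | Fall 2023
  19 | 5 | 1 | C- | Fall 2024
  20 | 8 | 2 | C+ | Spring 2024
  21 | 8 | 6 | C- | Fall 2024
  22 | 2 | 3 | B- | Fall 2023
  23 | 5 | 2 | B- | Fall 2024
SELECT c.id, p.name AS student, c.semester, c.grade FROM enrollments c JOIN students p ON c.student_id = p.id ORDER BY c.semester ASC

Execution result:
id | student | semester | grade
8 | Ivy Smith | Fall 2023 | D
9 | Ivy Smith | Fall 2023 | D
10 | Mia Wilson | Fall 2023 | B-
11 | Sam Wilson | Fall 2023 | C-
16 | Mia Wilson | Fall 2023 | B+
18 | Mia Wilson | Fall 2023 | C
22 | Carol Jones | Fall 2023 | B-
2 | Alice Williams | Fall 2024 | C
5 | Ivy Smith | Fall 2024 | B
6 | Bob Williams | Fall 2024 | B
7 | Peter Martinez | Fall 2024 | C
19 | Peter Johnson | Fall 2024 | C-
21 | Ivy Smith | Fall 2024 | C-
23 | Peter Johnson | Fall 2024 | B-
1 | Peter Martinez | Spring 2024 | C-
3 | Carol Jones | Spring 2024 | B-
4 | Sam Wilson | Spring 2024 | A-
12 | Mia Wilson | Spring 2024 | B
13 | Bob Williams | Spring 2024 | C-
14 | Bob Williams | Spring 2024 | B-
15 | Carol Jones | Spring 2024 | C-
17 | Ivy Smith | Spring 2024 | F
20 | Ivy Smith | Spring 2024 | C+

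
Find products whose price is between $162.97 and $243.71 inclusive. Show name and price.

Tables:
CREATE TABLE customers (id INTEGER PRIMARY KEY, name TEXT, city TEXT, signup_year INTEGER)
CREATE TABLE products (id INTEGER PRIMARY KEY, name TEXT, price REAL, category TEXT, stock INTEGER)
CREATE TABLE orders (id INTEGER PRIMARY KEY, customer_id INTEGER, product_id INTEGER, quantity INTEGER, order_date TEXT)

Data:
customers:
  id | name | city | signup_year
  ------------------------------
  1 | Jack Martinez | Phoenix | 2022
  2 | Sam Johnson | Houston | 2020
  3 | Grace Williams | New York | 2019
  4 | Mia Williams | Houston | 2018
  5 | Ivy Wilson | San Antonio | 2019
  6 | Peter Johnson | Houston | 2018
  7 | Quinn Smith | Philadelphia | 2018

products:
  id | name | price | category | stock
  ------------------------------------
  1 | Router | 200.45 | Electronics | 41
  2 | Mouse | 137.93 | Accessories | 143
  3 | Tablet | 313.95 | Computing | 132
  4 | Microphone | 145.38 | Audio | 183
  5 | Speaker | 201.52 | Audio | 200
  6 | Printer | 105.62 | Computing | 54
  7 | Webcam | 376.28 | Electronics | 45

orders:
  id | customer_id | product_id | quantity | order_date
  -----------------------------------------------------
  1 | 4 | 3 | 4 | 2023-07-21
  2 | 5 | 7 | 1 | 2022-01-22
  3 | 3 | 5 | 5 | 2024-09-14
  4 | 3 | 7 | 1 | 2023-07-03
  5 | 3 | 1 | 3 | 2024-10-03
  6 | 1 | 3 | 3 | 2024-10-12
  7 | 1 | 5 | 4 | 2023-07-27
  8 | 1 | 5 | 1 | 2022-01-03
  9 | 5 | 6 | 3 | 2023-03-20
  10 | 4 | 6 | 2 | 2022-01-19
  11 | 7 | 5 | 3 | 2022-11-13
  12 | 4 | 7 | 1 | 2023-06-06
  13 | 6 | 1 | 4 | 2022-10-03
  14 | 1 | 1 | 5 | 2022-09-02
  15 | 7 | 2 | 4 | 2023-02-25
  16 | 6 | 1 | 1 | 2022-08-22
SELECT name, price FROM products WHERE price BETWEEN 162.97 AND 243.71

Execution result:
name | price
Router | 200.45
Speaker | 201.52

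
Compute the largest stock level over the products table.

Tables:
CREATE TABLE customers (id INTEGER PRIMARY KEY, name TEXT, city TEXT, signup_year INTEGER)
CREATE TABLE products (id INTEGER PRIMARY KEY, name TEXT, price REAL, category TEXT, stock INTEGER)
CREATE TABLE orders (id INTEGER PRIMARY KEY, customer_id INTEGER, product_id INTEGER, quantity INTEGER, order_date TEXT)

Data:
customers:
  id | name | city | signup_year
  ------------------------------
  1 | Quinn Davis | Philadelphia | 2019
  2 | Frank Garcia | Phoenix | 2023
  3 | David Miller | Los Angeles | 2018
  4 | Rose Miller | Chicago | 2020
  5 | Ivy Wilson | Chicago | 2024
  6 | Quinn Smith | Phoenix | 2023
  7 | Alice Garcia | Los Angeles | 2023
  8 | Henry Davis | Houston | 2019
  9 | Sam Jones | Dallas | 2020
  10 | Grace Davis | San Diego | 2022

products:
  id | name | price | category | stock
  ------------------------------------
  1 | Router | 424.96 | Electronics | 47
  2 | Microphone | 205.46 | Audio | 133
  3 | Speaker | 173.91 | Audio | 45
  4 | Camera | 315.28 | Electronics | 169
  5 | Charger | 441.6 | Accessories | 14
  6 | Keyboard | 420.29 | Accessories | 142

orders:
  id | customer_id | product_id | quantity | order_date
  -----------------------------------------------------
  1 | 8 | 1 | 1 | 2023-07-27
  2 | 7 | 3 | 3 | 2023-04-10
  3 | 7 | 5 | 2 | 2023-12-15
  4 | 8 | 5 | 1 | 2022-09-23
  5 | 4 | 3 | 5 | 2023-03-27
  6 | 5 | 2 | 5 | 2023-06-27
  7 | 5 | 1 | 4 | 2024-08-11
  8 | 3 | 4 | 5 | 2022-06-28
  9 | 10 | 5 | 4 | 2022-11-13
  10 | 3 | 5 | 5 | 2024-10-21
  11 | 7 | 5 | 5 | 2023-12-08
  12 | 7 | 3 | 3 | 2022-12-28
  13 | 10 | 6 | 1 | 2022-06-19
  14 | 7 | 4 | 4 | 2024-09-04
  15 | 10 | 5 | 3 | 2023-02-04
SELECT MAX(stock) FROM products

Execution result:
169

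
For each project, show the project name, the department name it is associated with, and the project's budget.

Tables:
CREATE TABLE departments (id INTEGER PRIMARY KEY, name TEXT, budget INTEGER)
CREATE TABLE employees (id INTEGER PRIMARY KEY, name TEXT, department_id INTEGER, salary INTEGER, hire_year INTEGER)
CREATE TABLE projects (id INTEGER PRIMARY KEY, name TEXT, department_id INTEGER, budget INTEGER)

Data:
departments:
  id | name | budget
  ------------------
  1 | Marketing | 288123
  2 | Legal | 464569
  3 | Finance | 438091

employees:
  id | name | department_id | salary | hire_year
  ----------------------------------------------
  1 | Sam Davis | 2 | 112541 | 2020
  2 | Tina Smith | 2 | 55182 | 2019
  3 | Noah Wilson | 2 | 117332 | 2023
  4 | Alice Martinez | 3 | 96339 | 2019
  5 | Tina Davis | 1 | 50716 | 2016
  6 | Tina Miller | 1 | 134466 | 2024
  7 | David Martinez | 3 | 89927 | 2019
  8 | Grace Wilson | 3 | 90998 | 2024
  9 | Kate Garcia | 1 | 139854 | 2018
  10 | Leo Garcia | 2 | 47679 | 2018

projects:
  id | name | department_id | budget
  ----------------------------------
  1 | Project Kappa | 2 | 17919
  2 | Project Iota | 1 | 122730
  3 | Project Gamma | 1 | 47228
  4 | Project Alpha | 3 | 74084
SELECT c.name, p.name AS department, c.budget FROM projects c JOIN departments p ON c.department_id = p.id

Execution result:
name | department | budget
Project Kappa | Legal | 17919
Project Iota | Marketing | 122730
Project Gamma | Marketing | 47228
Project Alpha | Finance | 74084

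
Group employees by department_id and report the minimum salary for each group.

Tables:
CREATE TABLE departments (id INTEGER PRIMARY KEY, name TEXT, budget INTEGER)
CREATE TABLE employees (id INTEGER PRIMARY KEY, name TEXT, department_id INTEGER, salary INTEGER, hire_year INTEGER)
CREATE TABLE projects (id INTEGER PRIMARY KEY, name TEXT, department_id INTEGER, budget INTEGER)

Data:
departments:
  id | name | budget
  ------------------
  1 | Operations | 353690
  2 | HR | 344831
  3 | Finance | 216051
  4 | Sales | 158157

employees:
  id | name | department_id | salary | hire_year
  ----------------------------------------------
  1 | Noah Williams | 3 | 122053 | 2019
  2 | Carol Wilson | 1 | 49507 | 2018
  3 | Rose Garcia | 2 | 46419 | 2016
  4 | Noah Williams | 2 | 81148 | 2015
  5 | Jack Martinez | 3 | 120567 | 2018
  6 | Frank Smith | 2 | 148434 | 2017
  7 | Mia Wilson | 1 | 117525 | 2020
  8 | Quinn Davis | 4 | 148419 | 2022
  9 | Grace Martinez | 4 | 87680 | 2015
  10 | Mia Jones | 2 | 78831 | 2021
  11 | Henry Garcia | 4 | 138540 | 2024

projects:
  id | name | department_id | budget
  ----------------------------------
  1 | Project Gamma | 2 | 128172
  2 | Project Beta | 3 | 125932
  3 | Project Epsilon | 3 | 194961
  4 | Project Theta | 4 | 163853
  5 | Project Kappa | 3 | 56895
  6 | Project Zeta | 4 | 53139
SELECT department_id, MIN(salary) AS min_salary FROM employees GROUP BY department_id

Execution result:
department_id | min_salary
1 | 49507
2 | 46419
3 | 120567
4 | 87680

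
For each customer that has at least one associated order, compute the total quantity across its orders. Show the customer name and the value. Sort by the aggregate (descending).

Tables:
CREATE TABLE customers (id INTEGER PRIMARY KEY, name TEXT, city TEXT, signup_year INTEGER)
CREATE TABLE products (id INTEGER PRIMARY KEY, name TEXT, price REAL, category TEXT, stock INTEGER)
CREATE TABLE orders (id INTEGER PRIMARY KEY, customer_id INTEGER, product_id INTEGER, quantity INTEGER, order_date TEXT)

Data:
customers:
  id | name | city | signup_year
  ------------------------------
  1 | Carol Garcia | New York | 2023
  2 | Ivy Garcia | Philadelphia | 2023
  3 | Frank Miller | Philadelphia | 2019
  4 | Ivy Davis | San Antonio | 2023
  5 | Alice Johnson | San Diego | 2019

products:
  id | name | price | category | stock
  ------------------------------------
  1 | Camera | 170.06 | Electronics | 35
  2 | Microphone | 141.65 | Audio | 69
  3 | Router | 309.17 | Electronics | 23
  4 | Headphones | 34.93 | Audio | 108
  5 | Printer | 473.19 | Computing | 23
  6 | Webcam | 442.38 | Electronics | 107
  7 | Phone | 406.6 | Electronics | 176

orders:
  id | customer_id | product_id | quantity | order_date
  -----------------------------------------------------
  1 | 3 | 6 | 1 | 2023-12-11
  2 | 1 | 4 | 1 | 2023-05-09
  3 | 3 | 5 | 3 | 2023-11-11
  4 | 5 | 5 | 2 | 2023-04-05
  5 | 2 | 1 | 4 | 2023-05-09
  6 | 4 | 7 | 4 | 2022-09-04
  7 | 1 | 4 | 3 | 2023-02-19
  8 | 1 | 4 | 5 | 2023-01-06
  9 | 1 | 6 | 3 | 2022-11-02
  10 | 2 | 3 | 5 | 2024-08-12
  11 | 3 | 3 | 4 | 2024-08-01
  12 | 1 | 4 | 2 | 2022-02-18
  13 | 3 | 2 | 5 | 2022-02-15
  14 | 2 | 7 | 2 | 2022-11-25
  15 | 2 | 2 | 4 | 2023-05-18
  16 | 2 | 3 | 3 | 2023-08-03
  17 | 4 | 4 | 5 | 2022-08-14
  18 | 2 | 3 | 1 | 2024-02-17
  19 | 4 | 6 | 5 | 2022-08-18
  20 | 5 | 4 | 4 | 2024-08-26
SELECT p.name, SUM(c.quantity) AS sum_quantity FROM orders c JOIN customers p ON c.customer_id = p.id GROUP BY p.id, p.name ORDER BY sum_quantity DESC

Execution result:
name | sum_quantity
Ivy Garcia | 19
Carol Garcia | 14
Ivy Davis | 14
Frank Miller | 13
Alice Johnson | 6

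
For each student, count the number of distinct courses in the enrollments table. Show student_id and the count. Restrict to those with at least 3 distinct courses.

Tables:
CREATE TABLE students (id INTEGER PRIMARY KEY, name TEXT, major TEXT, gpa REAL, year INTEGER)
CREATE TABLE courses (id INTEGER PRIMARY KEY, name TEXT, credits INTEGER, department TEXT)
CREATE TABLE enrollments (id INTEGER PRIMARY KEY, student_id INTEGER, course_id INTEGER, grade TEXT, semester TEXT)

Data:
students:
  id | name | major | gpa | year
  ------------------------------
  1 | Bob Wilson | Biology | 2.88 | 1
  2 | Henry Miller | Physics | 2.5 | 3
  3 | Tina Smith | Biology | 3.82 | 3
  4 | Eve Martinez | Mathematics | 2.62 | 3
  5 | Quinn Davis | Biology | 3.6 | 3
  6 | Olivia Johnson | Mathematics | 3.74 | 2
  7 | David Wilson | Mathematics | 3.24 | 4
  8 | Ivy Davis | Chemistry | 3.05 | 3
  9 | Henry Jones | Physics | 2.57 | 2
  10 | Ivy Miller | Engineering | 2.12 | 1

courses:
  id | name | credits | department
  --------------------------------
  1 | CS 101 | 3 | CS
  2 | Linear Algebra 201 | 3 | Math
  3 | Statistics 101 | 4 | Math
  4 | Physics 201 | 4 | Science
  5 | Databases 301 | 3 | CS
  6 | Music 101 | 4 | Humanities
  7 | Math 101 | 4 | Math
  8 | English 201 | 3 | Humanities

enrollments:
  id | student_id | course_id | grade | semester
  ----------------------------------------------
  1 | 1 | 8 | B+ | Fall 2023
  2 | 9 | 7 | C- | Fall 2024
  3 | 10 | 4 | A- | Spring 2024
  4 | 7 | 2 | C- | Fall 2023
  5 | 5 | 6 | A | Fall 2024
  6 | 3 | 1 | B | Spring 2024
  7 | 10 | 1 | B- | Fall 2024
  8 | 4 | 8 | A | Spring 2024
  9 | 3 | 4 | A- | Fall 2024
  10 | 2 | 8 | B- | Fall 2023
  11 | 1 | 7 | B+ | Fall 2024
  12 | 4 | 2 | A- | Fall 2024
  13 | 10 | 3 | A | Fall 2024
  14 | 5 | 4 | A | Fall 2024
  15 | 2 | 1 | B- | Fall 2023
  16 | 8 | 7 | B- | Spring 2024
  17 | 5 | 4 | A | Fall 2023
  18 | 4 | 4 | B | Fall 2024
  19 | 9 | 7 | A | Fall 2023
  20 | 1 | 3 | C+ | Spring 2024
SELECT student_id, COUNT(DISTINCT course_id) AS distinct_course_count FROM enrollments GROUP BY student_id HAVING COUNT(DISTINCT course_id) >= 3

Execution result:
student_id | distinct_course_count
1 | 3
4 | 3
10 | 3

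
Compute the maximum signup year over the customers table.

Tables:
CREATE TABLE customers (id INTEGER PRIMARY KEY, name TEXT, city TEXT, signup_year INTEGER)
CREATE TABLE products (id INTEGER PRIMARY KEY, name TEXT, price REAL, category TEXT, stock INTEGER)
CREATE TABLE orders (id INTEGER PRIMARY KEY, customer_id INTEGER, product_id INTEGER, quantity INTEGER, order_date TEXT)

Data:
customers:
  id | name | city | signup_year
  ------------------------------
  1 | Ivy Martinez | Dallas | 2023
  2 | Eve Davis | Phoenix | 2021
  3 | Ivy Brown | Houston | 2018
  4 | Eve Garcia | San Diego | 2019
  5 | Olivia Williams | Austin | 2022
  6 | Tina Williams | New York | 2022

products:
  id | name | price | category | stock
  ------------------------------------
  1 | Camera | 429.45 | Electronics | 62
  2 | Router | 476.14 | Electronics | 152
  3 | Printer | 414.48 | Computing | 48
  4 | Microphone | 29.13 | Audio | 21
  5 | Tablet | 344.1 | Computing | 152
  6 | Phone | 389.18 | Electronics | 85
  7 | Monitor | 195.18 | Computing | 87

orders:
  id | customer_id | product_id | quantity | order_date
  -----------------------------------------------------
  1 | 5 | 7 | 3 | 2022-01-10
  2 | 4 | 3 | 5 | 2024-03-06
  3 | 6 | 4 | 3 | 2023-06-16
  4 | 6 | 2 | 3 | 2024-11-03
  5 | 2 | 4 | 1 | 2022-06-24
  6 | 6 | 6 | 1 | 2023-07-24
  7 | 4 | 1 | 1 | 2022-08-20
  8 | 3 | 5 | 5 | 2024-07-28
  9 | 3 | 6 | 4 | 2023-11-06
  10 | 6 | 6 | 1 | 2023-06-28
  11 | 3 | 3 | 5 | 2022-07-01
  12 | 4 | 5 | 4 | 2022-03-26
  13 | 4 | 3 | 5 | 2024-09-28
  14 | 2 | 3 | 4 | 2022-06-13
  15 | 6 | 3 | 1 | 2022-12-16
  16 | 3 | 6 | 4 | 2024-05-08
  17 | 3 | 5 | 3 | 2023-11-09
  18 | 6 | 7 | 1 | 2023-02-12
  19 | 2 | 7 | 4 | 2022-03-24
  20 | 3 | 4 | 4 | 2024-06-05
SELECT MAX(signup_year) FROM customers

Execution result:
2023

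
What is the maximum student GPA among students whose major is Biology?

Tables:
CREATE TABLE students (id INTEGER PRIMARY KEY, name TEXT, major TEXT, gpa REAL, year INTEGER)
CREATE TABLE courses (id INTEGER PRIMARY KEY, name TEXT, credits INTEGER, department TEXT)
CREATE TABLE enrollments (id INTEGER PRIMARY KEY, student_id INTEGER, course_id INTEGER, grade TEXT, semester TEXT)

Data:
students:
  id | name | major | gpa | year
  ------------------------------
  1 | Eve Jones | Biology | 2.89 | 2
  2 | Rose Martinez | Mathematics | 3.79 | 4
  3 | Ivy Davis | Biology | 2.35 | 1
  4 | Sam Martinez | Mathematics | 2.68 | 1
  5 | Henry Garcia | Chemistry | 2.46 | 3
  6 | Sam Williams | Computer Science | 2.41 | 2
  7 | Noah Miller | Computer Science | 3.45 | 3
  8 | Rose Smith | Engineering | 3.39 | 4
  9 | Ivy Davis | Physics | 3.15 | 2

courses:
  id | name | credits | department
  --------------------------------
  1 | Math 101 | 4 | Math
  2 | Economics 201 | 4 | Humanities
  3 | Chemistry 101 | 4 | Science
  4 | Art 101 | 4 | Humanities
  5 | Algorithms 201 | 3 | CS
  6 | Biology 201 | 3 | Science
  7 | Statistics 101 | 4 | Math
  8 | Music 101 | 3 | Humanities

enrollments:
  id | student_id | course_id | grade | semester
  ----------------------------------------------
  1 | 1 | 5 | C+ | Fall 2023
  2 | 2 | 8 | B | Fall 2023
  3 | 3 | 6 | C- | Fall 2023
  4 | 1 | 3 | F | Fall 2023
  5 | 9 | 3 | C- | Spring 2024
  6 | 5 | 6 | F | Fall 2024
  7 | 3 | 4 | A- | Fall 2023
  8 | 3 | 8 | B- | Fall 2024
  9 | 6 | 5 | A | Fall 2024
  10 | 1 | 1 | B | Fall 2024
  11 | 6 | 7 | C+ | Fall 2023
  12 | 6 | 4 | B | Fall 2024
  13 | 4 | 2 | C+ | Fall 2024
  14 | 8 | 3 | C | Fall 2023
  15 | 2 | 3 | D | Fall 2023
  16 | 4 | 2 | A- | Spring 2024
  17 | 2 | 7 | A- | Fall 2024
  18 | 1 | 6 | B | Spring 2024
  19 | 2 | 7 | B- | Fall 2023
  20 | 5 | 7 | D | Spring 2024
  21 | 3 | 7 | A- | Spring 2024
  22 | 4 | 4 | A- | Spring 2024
SELECT MAX(gpa) FROM students WHERE major = 'Biology'

Execution result:
2.89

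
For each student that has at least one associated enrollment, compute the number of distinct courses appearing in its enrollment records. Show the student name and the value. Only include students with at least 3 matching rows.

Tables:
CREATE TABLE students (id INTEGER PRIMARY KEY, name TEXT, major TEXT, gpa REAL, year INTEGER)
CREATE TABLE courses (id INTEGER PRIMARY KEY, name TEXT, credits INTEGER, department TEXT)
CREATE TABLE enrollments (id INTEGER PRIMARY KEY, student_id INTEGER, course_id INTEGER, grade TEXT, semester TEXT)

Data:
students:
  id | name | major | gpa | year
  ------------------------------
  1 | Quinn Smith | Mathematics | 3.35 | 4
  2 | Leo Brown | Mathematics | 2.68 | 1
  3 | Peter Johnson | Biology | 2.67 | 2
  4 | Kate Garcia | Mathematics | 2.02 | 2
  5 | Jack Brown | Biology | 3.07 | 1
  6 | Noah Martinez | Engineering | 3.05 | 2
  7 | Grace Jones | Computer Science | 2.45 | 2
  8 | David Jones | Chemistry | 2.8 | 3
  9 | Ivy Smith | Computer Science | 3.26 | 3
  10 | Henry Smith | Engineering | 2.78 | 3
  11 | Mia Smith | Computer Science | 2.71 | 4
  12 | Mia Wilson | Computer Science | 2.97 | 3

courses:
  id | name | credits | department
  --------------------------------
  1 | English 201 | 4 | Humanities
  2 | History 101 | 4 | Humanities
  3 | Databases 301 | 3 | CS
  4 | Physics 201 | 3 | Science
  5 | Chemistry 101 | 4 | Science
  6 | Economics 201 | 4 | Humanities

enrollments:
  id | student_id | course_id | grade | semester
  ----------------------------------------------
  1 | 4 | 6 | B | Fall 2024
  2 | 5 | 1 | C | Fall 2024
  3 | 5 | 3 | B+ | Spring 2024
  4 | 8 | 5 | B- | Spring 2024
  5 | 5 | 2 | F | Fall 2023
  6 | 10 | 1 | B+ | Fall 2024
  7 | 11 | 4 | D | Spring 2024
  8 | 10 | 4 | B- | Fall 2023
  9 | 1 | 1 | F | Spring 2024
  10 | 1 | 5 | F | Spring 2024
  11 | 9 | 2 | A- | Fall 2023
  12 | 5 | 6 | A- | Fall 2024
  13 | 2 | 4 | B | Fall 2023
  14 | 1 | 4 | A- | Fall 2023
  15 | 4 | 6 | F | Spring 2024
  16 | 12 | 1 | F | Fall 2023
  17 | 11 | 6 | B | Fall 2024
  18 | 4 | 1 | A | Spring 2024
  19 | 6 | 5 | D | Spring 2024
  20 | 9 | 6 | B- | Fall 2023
SELECT p.name, COUNT(DISTINCT c.course_id) AS distinct_course_count FROM enrollments c JOIN students p ON c.student_id = p.id GROUP BY p.id, p.name HAVING COUNT(*) >= 3

Execution result:
name | distinct_course_count
Quinn Smith | 3
Kate Garcia | 2
Jack Brown | 4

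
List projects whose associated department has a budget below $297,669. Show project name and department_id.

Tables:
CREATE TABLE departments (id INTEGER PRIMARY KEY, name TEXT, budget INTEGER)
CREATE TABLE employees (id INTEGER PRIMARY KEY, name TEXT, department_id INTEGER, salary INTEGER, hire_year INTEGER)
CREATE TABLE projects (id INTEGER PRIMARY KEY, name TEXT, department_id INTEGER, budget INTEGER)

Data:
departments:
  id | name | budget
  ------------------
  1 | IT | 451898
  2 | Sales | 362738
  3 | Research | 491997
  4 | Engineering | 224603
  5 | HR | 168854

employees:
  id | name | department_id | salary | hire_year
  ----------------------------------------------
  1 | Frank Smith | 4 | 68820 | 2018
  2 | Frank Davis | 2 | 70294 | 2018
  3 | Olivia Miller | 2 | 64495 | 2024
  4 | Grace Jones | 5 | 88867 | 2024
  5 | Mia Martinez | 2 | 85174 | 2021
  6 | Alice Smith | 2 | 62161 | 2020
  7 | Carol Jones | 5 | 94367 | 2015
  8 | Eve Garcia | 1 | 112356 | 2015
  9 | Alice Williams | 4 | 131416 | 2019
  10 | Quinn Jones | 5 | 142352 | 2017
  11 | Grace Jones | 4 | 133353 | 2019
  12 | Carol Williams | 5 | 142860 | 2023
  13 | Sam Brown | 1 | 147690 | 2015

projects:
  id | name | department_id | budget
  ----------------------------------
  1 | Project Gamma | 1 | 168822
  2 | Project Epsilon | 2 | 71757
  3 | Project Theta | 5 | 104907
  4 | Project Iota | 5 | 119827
SELECT name, department_id FROM projects WHERE department_id IN (SELECT id FROM departments WHERE budget < 297669)

Execution result:
name | department_id
Project Theta | 5
Project Iota | 5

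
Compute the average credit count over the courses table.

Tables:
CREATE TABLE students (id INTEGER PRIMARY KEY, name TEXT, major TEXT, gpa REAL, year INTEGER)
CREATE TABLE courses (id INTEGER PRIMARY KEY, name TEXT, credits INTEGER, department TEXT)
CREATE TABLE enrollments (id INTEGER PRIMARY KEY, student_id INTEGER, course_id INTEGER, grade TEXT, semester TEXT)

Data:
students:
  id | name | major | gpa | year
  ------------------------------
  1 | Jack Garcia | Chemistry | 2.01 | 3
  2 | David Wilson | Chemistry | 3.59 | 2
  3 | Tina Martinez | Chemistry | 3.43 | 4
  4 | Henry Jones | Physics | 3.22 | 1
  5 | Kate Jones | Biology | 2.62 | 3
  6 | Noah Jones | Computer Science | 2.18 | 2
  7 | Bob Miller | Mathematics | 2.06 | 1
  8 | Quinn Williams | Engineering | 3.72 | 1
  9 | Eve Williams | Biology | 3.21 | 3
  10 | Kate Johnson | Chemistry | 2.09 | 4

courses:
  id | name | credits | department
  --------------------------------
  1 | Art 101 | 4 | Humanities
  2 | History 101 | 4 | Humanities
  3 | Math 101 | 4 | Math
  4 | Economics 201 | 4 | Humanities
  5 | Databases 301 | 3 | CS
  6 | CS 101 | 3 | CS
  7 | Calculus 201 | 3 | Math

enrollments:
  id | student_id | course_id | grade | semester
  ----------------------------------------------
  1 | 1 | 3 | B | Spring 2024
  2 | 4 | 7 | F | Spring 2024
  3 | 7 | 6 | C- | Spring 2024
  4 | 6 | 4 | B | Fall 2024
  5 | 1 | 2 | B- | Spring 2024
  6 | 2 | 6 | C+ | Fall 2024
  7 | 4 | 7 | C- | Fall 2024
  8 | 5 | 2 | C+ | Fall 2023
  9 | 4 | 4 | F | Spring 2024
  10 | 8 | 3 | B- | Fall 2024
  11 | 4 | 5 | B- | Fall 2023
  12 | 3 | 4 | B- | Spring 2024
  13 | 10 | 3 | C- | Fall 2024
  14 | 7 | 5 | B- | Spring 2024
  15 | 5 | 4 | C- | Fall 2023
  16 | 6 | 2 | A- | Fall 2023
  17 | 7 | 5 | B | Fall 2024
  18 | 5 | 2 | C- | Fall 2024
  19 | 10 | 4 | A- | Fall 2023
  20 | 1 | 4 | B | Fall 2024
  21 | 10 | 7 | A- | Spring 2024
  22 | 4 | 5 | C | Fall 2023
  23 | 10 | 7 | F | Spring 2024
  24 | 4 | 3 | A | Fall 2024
SELECT AVG(credits) FROM courses

Execution result:
3.57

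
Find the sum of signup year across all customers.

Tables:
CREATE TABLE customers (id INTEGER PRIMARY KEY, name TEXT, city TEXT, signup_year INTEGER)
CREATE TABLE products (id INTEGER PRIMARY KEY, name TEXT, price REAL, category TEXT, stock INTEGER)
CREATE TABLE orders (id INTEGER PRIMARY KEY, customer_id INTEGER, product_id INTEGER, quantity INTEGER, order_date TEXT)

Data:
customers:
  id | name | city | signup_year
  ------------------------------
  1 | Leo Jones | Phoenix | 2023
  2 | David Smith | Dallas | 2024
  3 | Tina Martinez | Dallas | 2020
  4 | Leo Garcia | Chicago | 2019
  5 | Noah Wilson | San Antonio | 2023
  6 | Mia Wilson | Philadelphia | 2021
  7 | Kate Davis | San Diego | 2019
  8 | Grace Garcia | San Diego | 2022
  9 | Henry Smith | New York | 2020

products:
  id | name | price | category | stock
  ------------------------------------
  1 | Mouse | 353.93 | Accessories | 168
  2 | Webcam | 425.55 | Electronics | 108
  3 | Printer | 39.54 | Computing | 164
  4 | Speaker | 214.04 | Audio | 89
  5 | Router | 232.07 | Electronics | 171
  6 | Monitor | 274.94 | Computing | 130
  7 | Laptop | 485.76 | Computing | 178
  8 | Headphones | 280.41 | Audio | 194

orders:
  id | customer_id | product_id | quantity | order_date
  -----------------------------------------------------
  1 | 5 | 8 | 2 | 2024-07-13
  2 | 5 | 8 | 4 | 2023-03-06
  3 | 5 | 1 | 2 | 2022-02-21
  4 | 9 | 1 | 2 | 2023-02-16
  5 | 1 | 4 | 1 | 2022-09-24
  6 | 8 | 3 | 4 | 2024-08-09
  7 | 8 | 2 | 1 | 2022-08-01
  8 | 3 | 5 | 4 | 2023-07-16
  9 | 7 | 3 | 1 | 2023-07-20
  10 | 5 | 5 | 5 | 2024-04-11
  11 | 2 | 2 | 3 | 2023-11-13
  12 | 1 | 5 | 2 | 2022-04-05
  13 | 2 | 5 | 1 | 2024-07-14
SELECT SUM(signup_year) FROM customers

Execution result:
18191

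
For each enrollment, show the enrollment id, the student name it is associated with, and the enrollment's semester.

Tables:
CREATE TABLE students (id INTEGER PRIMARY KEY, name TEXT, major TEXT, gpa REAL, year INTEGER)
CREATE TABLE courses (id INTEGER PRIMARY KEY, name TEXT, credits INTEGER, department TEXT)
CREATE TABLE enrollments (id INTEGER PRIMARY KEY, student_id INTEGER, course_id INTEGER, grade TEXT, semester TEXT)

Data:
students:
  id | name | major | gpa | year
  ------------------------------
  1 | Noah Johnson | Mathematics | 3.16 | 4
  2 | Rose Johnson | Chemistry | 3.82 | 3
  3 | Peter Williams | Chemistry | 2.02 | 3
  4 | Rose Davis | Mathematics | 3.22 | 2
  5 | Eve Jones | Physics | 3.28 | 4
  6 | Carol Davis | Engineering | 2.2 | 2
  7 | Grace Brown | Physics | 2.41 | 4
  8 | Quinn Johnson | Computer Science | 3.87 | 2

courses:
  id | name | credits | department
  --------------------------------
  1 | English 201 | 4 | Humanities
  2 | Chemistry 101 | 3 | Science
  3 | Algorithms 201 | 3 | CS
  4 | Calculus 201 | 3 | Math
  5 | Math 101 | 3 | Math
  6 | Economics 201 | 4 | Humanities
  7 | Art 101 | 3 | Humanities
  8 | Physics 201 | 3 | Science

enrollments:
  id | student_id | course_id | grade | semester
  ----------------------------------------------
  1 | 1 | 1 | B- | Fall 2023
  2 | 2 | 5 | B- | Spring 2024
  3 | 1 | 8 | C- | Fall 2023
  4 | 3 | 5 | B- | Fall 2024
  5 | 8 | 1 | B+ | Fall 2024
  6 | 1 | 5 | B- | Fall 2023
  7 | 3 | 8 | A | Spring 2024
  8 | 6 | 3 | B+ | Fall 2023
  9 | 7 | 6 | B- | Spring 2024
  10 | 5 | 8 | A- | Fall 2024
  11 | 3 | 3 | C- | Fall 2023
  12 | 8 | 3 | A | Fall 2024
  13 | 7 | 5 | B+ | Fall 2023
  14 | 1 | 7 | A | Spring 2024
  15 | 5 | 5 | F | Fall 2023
SELECT c.id, p.name AS student, c.semester FROM enrollments c JOIN students p ON c.student_id = p.id

Execution result:
id | student | semester
1 | Noah Johnson | Fall 2023
2 | Rose Johnson | Spring 2024
3 | Noah Johnson | Fall 2023
4 | Peter Williams | Fall 2024
5 | Quinn Johnson | Fall 2024
6 | Noah Johnson | Fall 2023
7 | Peter Williams | Spring 2024
8 | Carol Davis | Fall 2023
9 | Grace Brown | Spring 2024
10 | Eve Jones | Fall 2024
11 | Peter Williams | Fall 2023
12 | Quinn Johnson | Fall 2024
13 | Grace Brown | Fall 2023
14 | Noah Johnson | Spring 2024
15 | Eve Jones | Fall 2023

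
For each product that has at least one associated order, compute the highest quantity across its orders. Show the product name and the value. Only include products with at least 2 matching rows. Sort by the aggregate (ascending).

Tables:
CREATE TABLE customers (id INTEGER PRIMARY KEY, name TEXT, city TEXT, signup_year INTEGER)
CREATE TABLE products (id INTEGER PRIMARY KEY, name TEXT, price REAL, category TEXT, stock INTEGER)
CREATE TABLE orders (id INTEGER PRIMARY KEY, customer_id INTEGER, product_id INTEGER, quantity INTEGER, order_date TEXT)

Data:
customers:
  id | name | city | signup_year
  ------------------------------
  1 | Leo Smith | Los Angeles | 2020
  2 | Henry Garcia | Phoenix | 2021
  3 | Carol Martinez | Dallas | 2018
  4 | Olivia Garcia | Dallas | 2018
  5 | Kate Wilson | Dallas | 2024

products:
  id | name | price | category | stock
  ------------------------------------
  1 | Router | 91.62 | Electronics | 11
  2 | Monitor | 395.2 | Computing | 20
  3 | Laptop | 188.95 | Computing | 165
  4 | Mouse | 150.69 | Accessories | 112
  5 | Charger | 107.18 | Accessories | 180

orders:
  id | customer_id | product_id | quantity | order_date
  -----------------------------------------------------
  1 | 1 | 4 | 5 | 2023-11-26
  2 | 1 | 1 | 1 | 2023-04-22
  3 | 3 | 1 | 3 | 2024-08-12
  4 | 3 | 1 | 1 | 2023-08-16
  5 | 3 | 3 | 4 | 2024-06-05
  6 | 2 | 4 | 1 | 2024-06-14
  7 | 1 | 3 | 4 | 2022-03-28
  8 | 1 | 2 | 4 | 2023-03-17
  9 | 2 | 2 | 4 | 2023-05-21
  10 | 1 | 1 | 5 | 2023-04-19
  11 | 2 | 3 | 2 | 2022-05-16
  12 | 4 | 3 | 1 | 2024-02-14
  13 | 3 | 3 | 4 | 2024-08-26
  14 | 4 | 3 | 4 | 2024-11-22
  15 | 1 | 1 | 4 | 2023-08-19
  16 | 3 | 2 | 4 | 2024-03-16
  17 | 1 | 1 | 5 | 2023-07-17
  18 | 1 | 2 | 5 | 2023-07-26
SELECT p.name, MAX(c.quantity) AS max_quantity FROM orders c JOIN products p ON c.product_id = p.id GROUP BY p.id, p.name HAVING COUNT(*) >= 2 ORDER BY max_quantity ASC

Execution result:
name | max_quantity
Laptop | 4
Router | 5
Monitor | 5
Mouse | 5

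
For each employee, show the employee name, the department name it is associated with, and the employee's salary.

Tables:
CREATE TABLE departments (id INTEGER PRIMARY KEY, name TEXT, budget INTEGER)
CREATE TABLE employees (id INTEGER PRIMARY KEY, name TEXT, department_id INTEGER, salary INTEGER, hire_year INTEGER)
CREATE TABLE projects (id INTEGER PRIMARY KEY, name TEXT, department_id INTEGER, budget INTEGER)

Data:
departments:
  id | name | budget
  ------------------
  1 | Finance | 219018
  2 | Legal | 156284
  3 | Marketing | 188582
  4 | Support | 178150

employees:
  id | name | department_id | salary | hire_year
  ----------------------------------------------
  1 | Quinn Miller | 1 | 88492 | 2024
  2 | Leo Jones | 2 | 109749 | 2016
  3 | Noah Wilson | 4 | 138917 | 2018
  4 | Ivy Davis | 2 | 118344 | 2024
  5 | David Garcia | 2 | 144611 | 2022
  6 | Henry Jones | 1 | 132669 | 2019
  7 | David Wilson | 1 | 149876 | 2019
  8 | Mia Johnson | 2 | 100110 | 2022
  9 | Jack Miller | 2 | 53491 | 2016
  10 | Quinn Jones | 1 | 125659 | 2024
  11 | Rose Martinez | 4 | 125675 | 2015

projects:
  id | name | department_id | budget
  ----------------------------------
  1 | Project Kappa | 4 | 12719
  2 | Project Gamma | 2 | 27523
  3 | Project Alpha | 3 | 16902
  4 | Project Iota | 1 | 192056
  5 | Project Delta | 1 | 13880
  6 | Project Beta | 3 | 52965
SELECT c.name, p.name AS department, c.salary FROM employees c JOIN departments p ON c.department_id = p.id

Execution result:
name | department | salary
Quinn Miller | Finance | 88492
Leo Jones | Legal | 109749
Noah Wilson | Support | 138917
Ivy Davis | Legal | 118344
David Garcia | Legal | 144611
Henry Jones | Finance | 132669
David Wilson | Finance | 149876
Mia Johnson | Legal | 100110
Jack Miller | Legal | 53491
Quinn Jones | Finance | 125659
Rose Martinez | Support | 125675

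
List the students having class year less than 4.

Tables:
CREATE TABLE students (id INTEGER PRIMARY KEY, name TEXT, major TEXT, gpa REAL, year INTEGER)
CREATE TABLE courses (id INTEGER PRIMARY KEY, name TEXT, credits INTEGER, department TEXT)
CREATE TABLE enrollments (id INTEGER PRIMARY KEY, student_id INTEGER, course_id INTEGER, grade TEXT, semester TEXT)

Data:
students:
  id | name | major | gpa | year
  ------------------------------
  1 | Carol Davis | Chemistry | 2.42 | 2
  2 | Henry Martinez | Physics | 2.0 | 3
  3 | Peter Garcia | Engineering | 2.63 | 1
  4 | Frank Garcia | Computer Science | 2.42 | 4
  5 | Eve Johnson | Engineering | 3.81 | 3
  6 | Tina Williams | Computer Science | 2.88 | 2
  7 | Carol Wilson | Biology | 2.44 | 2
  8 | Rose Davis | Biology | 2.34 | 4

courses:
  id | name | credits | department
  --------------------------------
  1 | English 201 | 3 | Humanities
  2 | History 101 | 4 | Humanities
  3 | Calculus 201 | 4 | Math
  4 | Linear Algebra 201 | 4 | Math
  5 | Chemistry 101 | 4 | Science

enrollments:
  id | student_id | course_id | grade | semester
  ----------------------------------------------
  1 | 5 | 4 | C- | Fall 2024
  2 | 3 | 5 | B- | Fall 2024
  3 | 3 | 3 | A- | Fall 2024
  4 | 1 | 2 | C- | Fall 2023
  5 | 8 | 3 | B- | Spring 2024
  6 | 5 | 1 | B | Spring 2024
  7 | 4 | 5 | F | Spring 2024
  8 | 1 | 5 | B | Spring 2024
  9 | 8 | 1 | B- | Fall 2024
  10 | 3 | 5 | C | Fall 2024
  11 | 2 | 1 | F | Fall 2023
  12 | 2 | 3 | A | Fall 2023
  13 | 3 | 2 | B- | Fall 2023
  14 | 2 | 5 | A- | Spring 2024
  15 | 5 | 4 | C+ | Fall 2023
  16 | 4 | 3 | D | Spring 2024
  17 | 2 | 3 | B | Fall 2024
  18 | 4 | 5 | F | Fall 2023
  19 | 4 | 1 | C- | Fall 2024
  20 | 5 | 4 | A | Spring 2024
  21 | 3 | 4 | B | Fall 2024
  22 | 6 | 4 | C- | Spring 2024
SELECT name, year FROM students WHERE year < 4

Execution result:
name | year
Carol Davis | 2
Henry Martinez | 3
Peter Garcia | 1
Eve Johnson | 3
Tina Williams | 2
Carol Wilson | 2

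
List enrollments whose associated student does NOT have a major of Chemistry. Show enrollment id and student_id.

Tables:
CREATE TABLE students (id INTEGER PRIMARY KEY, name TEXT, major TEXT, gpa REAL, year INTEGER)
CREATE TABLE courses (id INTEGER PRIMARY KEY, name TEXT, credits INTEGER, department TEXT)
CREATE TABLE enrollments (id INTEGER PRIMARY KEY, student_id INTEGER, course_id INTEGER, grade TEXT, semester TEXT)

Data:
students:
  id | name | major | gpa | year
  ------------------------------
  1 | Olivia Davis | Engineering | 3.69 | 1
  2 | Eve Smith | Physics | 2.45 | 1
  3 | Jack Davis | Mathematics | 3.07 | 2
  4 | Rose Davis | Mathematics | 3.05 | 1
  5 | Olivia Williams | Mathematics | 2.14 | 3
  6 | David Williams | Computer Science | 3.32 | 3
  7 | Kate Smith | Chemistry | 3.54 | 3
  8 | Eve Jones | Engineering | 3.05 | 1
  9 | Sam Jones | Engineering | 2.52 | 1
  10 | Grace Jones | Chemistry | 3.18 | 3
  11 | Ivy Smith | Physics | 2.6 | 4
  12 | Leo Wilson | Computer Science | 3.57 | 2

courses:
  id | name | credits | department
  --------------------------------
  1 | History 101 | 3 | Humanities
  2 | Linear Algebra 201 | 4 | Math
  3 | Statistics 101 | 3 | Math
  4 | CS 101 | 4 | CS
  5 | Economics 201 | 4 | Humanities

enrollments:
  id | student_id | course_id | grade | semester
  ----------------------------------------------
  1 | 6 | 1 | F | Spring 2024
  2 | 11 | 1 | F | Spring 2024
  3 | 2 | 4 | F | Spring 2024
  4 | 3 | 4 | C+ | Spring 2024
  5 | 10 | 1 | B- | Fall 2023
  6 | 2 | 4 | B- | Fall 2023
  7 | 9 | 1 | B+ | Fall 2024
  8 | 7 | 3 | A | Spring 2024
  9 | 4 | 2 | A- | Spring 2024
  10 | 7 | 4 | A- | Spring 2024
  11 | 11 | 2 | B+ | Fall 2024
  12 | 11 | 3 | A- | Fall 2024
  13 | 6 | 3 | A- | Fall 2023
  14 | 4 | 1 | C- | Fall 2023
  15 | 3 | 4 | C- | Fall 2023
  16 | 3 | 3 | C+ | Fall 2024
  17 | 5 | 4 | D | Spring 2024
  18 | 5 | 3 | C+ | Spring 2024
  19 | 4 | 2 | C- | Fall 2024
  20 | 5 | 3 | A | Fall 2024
SELECT id, student_id FROM enrollments WHERE student_id NOT IN (SELECT id FROM students WHERE major = 'Chemistry')

Execution result:
id | student_id
1 | 6
2 | 11
3 | 2
4 | 3
6 | 2
7 | 9
9 | 4
11 | 11
12 | 11
13 | 6
14 | 4
15 | 3
16 | 3
17 | 5
18 | 5
19 | 4
20 | 5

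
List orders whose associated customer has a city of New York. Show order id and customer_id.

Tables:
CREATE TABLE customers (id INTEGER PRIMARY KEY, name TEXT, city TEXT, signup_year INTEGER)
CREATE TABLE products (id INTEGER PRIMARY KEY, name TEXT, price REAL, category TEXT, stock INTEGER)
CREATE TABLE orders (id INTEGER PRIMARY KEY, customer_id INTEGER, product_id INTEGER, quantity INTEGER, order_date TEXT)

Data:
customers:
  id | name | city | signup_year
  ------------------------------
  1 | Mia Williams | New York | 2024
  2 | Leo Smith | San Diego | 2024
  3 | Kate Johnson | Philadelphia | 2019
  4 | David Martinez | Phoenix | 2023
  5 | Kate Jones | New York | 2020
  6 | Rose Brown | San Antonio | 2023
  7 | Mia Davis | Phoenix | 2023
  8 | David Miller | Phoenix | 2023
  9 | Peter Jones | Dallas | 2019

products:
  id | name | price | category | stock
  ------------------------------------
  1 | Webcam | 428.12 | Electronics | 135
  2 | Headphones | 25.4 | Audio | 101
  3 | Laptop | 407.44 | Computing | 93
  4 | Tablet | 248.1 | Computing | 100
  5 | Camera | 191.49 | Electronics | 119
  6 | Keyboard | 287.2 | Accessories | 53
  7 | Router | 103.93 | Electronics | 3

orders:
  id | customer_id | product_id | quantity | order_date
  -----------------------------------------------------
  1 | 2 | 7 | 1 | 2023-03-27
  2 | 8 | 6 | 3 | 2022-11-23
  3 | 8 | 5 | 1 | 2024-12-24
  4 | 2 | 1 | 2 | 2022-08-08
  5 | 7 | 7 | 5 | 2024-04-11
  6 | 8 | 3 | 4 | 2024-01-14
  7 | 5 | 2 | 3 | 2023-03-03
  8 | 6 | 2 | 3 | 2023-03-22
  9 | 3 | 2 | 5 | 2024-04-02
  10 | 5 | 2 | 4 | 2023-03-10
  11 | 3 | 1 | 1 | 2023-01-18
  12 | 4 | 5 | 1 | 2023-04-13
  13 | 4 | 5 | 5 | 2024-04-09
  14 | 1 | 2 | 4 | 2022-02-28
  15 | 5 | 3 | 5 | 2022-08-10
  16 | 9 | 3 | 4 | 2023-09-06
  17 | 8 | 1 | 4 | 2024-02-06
SELECT id, customer_id FROM orders WHERE customer_id IN (SELECT id FROM customers WHERE city = 'New York')

Execution result:
id | customer_id
7 | 5
10 | 5
14 | 1
15 | 5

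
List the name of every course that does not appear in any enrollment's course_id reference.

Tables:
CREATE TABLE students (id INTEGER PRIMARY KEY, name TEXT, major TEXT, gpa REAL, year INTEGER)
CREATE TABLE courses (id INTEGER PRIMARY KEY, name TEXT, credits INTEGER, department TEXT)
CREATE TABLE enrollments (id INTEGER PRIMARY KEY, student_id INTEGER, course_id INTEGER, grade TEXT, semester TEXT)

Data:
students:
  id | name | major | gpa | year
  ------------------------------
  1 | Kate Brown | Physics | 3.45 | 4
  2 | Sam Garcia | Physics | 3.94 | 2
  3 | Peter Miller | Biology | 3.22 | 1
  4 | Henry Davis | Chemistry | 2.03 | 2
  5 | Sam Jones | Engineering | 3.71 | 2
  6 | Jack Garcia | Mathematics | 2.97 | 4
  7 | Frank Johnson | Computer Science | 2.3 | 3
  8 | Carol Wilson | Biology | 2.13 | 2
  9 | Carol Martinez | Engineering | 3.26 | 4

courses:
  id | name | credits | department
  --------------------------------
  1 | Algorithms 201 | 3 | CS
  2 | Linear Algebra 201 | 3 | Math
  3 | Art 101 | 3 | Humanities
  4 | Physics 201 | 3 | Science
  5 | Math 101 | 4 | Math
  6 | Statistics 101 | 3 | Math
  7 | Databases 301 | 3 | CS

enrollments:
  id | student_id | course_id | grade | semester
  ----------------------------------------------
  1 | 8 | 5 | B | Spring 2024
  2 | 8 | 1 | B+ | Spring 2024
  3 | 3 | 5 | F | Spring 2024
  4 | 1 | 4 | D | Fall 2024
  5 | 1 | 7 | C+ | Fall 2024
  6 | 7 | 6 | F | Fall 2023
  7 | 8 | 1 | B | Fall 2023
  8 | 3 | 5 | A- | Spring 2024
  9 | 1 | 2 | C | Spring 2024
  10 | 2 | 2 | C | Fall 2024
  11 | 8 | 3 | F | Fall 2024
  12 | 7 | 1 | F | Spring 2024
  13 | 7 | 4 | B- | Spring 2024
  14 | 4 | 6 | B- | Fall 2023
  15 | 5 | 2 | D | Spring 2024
SELECT p.name FROM courses p LEFT JOIN enrollments c ON c.course_id = p.id WHERE c.id IS NULL

Execution result:
(no rows)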